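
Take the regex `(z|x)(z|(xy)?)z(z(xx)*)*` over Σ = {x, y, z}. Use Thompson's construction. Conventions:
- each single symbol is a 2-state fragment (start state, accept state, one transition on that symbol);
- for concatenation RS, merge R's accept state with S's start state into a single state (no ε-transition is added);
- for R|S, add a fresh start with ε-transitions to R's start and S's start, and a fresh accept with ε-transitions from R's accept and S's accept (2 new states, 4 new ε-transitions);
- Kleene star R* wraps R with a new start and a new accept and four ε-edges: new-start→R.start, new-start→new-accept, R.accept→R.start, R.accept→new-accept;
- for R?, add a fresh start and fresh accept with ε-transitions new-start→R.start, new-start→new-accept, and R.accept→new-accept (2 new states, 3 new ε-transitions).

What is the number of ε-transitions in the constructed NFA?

19

Recursing over subexpressions:
Each of the 9 symbol leaves contributes 0 ε-transitions.
  z|x → 4 ε-transitions
  xy → 0 ε-transitions
  (xy)? → 3 ε-transitions
  z|(xy)? → 7 ε-transitions
  xx → 0 ε-transitions
  (xx)* → 4 ε-transitions
  z(xx)* → 4 ε-transitions
  (z(xx)*)* → 8 ε-transitions
  (z|x)(z|(xy)?)z(z(xx)*)* → 19 ε-transitions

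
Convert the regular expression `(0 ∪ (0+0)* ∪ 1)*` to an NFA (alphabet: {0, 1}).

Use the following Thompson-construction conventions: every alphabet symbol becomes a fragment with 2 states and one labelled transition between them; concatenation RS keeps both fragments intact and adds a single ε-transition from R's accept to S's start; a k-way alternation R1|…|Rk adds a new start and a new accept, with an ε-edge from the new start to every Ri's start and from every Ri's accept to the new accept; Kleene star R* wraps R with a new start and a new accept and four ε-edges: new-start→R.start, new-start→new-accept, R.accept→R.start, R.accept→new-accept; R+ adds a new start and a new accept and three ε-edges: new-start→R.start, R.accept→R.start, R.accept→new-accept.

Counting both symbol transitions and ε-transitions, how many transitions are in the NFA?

Recursing over subexpressions:
Each of the 4 symbol leaves contributes 1 transition (1 symbol, 0 ε).
  0+ — 4 transitions (1 symbol, 3 ε)
  0+0 — 6 transitions (2 symbol, 4 ε)
  (0+0)* — 10 transitions (2 symbol, 8 ε)
  0 ∪ (0+0)* ∪ 1 — 18 transitions (4 symbol, 14 ε)
  (0 ∪ (0+0)* ∪ 1)* — 22 transitions (4 symbol, 18 ε)

22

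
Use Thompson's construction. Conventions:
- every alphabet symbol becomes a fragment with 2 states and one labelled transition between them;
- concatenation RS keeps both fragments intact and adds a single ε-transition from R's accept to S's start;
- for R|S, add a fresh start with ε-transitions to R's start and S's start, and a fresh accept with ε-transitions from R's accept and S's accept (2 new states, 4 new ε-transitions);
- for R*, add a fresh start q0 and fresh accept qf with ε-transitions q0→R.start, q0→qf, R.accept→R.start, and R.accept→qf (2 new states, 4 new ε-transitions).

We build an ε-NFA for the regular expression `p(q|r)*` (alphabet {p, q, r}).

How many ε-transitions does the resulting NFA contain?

9

Bottom-up over the parse tree:
Each of the 3 symbol leaves contributes 0 ε-transitions.
  q|r = 4 ε-transitions
  (q|r)* = 8 ε-transitions
  p(q|r)* = 9 ε-transitions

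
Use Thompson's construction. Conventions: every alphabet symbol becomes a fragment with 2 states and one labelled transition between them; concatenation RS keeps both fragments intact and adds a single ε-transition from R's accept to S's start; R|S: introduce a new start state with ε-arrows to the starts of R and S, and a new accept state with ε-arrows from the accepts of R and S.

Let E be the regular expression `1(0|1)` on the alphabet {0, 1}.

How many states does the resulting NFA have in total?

By structural recursion:
Each of the 3 symbol leaves contributes a 2-state fragment.
  0|1 — 6 states
  1(0|1) — 8 states

8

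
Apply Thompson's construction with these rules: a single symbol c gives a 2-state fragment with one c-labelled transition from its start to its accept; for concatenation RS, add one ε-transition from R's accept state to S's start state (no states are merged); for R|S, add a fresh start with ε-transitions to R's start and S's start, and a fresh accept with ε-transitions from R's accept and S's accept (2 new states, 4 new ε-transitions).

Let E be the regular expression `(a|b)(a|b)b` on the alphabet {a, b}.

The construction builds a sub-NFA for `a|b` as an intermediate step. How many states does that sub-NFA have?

Fragment for `a|b`:
Each of the 2 symbol leaves contributes a 2-state fragment.
  a|b — 6 states

6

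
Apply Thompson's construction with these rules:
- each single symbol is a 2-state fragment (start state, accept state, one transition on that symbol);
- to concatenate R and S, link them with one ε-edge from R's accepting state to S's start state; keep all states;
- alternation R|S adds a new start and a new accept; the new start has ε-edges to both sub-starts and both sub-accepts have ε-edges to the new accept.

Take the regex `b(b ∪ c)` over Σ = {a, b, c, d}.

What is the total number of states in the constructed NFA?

Per subexpression:
Each of the 3 symbol leaves contributes a 2-state fragment.
  b ∪ c — 6 states
  b(b ∪ c) — 8 states

8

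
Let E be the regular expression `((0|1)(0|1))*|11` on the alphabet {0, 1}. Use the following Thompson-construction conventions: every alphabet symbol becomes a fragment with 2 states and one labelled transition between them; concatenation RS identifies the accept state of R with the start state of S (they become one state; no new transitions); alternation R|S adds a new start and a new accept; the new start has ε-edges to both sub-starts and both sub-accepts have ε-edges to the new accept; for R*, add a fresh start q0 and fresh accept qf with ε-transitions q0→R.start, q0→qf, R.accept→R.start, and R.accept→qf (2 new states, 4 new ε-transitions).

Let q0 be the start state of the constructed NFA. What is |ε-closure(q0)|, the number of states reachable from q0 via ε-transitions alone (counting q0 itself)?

8

Let C(F) = |ε-closure(F.start)| within fragment F, and note whether F accepts ε. Symbol fragments have C = 1 and do not accept ε. Then:
  0|1 : new start ε-reaches every alternative's start; none of them accept ε, so the new accept is not reached: |ε-closure| = 1 + 1 + 1 = 3
  0|1 : |ε-closure| = 1 + 1 + 1 = 3 (the new accept is not ε-reachable since no branch accepts ε)
  (0|1)(0|1) : same as the first factor's closure: |ε-closure| = 3
  ((0|1)(0|1))* : |ε-closure| = 1 (new start) + 3 (body) + 1 (new accept) = 5
  11 : same as the first factor's closure: |ε-closure| = 1
  ((0|1)(0|1))*|11 : |ε-closure| = 1 (new start) + (5 + 1) + 1 (new accept, since some branch ε-reaches its own accept) = 8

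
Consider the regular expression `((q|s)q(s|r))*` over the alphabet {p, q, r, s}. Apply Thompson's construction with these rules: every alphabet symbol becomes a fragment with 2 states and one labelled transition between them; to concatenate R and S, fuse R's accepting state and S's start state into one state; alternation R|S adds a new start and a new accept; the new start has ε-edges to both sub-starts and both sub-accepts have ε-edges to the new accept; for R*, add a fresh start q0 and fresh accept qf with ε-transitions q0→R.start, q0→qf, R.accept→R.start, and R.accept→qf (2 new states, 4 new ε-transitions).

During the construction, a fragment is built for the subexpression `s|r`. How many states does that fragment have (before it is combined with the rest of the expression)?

6

Fragment for `s|r`:
Each of the 2 symbol leaves contributes a 2-state fragment.
  s|r — 6 states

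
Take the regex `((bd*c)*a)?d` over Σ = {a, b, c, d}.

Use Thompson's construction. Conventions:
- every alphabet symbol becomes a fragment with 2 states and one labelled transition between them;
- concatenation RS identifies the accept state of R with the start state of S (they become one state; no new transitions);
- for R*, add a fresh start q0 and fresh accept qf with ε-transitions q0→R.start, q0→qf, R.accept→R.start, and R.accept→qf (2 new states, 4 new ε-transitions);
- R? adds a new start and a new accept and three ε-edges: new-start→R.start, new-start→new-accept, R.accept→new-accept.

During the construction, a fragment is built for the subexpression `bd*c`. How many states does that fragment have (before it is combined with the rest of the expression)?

6

Fragment for `bd*c`:
Each of the 3 symbol leaves contributes a 2-state fragment.
  d* — 4 states
  bd*c — 6 states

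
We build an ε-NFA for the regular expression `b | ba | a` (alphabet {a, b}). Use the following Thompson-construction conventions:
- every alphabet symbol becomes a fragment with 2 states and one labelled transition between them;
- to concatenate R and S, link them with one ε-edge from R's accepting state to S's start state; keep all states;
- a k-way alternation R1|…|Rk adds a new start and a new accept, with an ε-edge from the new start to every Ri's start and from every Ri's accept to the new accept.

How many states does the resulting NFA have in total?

10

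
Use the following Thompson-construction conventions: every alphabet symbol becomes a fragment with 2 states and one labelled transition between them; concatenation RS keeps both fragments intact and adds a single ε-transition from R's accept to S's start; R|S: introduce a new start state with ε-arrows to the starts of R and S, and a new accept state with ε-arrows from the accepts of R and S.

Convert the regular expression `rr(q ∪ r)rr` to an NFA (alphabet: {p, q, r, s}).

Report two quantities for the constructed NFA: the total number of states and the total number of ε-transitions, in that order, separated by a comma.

Recursing over subexpressions:
Each of the 6 symbol leaves contributes 2 states and 0 ε-transitions.
  q ∪ r : 6 states, 4 ε-transitions
  rr(q ∪ r)rr : 14 states, 8 ε-transitions

14, 8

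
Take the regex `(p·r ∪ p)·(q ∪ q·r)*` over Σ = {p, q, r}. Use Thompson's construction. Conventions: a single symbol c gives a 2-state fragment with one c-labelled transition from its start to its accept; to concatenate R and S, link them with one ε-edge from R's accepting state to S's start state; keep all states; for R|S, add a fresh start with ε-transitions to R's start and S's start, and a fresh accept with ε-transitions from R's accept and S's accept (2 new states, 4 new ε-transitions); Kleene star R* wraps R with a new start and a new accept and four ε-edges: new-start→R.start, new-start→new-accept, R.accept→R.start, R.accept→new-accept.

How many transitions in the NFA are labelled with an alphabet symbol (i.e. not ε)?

6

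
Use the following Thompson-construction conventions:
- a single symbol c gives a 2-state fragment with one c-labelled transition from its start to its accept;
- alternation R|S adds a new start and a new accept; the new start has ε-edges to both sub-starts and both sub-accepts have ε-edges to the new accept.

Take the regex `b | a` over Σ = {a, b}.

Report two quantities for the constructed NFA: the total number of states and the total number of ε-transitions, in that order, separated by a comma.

6, 4

Bottom-up over the parse tree:
Each of the 2 symbol leaves contributes 2 states and 0 ε-transitions.
  b | a = 6 states, 4 ε-transitions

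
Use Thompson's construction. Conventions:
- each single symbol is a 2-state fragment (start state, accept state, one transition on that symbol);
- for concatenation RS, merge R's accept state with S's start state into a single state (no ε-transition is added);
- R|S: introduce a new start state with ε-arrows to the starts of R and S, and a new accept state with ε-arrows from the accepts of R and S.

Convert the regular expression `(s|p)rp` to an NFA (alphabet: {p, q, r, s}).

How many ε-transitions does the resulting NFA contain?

4

Bottom-up over the parse tree:
Each of the 4 symbol leaves contributes 0 ε-transitions.
  s|p → 4 ε-transitions
  (s|p)rp → 4 ε-transitions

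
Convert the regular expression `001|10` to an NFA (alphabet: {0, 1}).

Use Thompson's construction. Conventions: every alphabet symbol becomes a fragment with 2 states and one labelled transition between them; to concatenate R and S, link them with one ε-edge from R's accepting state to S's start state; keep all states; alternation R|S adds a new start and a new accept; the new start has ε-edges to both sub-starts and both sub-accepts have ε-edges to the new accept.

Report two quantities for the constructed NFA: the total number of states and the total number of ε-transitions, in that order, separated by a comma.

12, 7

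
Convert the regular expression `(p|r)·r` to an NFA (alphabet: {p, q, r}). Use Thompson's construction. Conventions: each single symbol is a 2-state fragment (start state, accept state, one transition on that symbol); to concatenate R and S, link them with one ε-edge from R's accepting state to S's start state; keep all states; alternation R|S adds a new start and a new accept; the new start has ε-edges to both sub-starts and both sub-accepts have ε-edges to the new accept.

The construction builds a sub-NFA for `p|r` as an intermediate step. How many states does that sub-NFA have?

6

Fragment for `p|r`:
Each of the 2 symbol leaves contributes a 2-state fragment.
  p|r = 6 states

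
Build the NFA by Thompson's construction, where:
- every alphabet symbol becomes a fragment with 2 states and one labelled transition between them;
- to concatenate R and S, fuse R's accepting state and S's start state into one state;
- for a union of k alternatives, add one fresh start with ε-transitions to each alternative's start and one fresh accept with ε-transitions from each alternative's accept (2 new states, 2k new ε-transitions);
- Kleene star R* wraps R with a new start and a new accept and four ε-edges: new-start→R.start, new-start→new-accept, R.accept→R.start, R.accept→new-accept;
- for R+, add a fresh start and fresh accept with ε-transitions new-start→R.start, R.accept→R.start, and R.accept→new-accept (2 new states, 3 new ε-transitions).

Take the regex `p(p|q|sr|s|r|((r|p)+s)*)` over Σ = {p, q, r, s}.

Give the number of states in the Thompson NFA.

25

Recursing over subexpressions:
Each of the 10 symbol leaves contributes a 2-state fragment.
  sr → 3 states
  r|p → 6 states
  (r|p)+ → 8 states
  (r|p)+s → 9 states
  ((r|p)+s)* → 11 states
  p|q|sr|s|r|((r|p)+s)* → 24 states
  p(p|q|sr|s|r|((r|p)+s)*) → 25 states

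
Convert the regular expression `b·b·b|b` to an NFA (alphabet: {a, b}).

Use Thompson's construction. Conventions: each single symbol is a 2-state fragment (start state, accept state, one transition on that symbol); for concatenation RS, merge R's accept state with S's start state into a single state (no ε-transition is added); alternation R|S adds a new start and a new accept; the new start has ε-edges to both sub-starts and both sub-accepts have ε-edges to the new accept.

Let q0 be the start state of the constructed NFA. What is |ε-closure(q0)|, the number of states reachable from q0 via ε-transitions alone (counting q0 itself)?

Work bottom-up. For each fragment F, track |ε-closure(F.start)| and whether F's accept lies in that closure (i.e. whether F accepts ε). A single-symbol fragment has closure size 1 and does not accept ε.
  b·b·b — |ε-closure| equals the left operand's closure size = 1 (its accept is not ε-reachable, so the closure stops there)
  b·b·b|b — new start ε-reaches every alternative's start; none of them accept ε, so the new accept is not reached: |ε-closure| = 1 + 1 + 1 = 3

3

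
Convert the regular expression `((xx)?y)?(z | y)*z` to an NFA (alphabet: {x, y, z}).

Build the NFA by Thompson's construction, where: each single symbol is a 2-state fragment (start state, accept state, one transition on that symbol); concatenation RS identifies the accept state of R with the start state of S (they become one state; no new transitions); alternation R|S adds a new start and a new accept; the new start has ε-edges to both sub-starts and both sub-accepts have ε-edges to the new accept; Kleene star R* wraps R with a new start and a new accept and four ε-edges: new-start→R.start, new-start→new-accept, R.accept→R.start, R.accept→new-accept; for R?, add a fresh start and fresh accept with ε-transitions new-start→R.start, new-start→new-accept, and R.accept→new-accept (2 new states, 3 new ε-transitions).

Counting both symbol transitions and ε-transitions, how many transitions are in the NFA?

20

Bottom-up over the parse tree:
Each of the 6 symbol leaves contributes 1 transition (1 symbol, 0 ε).
  xx — 2 transitions (2 symbol, 0 ε)
  (xx)? — 5 transitions (2 symbol, 3 ε)
  (xx)?y — 6 transitions (3 symbol, 3 ε)
  ((xx)?y)? — 9 transitions (3 symbol, 6 ε)
  z | y — 6 transitions (2 symbol, 4 ε)
  (z | y)* — 10 transitions (2 symbol, 8 ε)
  ((xx)?y)?(z | y)*z — 20 transitions (6 symbol, 14 ε)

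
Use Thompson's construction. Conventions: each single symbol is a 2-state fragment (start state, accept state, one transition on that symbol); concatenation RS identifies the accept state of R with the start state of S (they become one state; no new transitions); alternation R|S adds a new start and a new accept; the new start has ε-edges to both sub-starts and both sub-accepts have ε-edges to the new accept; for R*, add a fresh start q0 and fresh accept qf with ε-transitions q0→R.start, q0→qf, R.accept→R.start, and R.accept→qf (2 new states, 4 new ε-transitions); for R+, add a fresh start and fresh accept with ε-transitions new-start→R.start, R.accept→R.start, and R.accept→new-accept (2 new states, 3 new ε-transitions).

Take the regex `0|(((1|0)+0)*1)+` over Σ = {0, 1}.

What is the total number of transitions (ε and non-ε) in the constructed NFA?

Recursing over subexpressions:
Each of the 5 symbol leaves contributes 1 transition (1 symbol, 0 ε).
  1|0 — 6 transitions (2 symbol, 4 ε)
  (1|0)+ — 9 transitions (2 symbol, 7 ε)
  (1|0)+0 — 10 transitions (3 symbol, 7 ε)
  ((1|0)+0)* — 14 transitions (3 symbol, 11 ε)
  ((1|0)+0)*1 — 15 transitions (4 symbol, 11 ε)
  (((1|0)+0)*1)+ — 18 transitions (4 symbol, 14 ε)
  0|(((1|0)+0)*1)+ — 23 transitions (5 symbol, 18 ε)

23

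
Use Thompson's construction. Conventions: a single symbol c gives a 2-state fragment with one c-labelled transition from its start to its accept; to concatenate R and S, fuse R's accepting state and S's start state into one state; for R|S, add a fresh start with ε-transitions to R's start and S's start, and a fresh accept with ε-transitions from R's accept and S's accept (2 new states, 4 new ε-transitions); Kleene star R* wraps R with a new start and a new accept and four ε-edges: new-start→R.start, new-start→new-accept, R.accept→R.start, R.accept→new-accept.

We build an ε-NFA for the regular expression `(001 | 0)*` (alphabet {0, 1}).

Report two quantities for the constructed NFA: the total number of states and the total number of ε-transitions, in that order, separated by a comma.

Bottom-up over the parse tree:
Each of the 4 symbol leaves contributes 2 states and 0 ε-transitions.
  001 = 4 states, 0 ε-transitions
  001 | 0 = 8 states, 4 ε-transitions
  (001 | 0)* = 10 states, 8 ε-transitions

10, 8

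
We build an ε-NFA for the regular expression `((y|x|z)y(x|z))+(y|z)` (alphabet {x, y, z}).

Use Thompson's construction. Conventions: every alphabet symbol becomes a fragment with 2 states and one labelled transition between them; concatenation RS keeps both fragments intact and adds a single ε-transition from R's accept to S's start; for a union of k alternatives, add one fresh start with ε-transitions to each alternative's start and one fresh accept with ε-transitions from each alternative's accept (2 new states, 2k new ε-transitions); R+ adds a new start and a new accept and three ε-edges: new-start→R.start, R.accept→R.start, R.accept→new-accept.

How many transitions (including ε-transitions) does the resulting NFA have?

By structural recursion:
Each of the 8 symbol leaves contributes 1 transition (1 symbol, 0 ε).
  y|x|z → 9 transitions (3 symbol, 6 ε)
  x|z → 6 transitions (2 symbol, 4 ε)
  (y|x|z)y(x|z) → 18 transitions (6 symbol, 12 ε)
  ((y|x|z)y(x|z))+ → 21 transitions (6 symbol, 15 ε)
  y|z → 6 transitions (2 symbol, 4 ε)
  ((y|x|z)y(x|z))+(y|z) → 28 transitions (8 symbol, 20 ε)

28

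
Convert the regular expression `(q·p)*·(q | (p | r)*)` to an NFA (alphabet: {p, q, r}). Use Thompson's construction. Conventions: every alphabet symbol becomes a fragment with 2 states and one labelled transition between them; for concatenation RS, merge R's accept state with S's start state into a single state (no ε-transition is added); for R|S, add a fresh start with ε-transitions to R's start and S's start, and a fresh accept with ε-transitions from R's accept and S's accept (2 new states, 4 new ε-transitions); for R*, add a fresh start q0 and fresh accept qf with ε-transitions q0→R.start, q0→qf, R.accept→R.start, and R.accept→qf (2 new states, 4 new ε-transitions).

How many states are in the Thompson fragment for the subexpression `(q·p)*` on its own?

5

Fragment for `(q·p)*`:
Each of the 2 symbol leaves contributes a 2-state fragment.
  q·p — 3 states
  (q·p)* — 5 states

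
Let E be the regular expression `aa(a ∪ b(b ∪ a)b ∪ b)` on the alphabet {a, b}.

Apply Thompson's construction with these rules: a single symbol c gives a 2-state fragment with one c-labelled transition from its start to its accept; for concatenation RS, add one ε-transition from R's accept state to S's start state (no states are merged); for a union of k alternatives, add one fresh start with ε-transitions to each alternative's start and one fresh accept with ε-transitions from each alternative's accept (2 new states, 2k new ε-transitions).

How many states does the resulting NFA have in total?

20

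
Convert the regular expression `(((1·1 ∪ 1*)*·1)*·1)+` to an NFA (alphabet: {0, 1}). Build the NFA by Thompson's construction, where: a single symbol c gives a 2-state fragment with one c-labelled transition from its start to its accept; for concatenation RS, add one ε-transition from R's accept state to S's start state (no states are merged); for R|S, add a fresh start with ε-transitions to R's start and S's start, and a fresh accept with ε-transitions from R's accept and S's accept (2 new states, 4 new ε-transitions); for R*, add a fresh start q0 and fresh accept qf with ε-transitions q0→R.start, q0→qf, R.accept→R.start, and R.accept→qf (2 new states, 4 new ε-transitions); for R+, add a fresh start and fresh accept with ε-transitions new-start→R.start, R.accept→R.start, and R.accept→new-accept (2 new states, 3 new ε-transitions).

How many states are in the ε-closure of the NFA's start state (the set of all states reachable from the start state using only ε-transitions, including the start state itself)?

13

Work bottom-up. For each fragment F, track |ε-closure(F.start)| and whether F's accept lies in that closure (i.e. whether F accepts ε). A single-symbol fragment has closure size 1 and does not accept ε.
  1·1 → same as the first factor's closure: |ε-closure| = 1
  1* → |ε-closure| = 1 (new start) + 1 (body) + 1 (new accept) = 3
  1·1 ∪ 1* → new start ε-reaches every alternative's start; at least one alternative accepts ε, so the union's new accept is reached too: |ε-closure| = 1 + 1 + 3 + 1 = 6
  (1·1 ∪ 1*)* → the star's fresh start ε-reaches both the body's start and the fresh accept: |ε-closure| = 2 + 6 = 8
  (1·1 ∪ 1*)*·1 → |ε-closure| = 8 + 1 = 9 (closure spills across the concat boundary because the left factor accepts ε)
  ((1·1 ∪ 1*)*·1)* → new start has ε-edges to the inner start and to the new accept, so |ε-closure| = 2 + 9 = 11
  ((1·1 ∪ 1*)*·1)*·1 → |ε-closure| = 11 + 1 = 12 (closure spills across the concat boundary because the left factor accepts ε)
  (((1·1 ∪ 1*)*·1)*·1)+ → |ε-closure| = 1 + 12 = 13 (the body doesn't accept ε, so the new accept is not reached)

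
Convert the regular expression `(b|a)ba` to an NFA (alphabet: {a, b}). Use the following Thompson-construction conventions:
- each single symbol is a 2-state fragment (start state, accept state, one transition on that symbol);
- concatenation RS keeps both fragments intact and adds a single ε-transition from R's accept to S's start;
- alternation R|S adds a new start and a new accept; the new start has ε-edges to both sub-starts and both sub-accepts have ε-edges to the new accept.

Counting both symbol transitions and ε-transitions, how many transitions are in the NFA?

By structural recursion:
Each of the 4 symbol leaves contributes 1 transition (1 symbol, 0 ε).
  b|a = 6 transitions (2 symbol, 4 ε)
  (b|a)ba = 10 transitions (4 symbol, 6 ε)

10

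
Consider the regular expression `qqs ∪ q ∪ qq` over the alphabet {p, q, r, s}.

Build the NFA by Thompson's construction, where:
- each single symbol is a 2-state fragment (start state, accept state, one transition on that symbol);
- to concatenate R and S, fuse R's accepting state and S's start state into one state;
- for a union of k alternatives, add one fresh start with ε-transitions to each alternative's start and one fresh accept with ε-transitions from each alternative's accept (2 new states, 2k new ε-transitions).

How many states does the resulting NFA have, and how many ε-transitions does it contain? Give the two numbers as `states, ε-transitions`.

11, 6

Per subexpression:
Each of the 6 symbol leaves contributes 2 states and 0 ε-transitions.
  qqs — 4 states, 0 ε-transitions
  qq — 3 states, 0 ε-transitions
  qqs ∪ q ∪ qq — 11 states, 6 ε-transitions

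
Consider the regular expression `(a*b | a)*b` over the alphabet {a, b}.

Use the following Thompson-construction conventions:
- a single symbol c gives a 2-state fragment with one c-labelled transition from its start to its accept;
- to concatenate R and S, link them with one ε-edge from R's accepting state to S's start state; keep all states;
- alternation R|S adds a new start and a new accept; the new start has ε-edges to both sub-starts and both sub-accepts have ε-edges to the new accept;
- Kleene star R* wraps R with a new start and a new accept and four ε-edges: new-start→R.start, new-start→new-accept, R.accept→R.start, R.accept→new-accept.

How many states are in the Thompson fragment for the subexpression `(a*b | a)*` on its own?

Fragment for `(a*b | a)*`:
Each of the 3 symbol leaves contributes a 2-state fragment.
  a* — 4 states
  a*b — 6 states
  a*b | a — 10 states
  (a*b | a)* — 12 states

12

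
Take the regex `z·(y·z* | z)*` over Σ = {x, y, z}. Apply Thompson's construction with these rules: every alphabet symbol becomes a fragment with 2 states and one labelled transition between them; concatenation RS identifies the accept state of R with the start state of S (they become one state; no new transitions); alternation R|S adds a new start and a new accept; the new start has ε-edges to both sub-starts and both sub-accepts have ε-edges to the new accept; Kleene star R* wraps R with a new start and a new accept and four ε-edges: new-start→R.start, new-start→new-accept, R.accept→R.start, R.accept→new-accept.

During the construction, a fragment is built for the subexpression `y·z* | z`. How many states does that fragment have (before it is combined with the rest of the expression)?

9

Fragment for `y·z* | z`:
Each of the 3 symbol leaves contributes a 2-state fragment.
  z* → 4 states
  y·z* → 5 states
  y·z* | z → 9 states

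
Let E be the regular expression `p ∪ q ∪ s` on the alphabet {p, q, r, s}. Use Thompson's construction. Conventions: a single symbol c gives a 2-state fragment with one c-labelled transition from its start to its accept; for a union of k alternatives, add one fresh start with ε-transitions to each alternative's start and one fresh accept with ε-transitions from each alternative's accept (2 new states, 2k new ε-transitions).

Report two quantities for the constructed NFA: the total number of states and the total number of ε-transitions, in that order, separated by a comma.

Bottom-up over the parse tree:
Each of the 3 symbol leaves contributes 2 states and 0 ε-transitions.
  p ∪ q ∪ s : 8 states, 6 ε-transitions

8, 6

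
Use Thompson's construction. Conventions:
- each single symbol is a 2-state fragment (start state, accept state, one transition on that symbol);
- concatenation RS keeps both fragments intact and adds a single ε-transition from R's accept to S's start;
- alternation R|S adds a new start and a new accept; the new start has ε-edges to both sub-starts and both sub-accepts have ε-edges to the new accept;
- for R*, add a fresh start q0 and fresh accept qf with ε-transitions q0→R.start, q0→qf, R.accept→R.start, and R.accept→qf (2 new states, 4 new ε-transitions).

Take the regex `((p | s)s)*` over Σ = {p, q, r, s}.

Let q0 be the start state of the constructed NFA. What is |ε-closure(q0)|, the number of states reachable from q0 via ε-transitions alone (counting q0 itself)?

Compute the ε-closure size of each fragment's start state recursively; a symbol fragment's start has no outgoing ε-edge, so its closure is just itself (size 1).
  p | s → |ε-closure| = 1 + 1 + 1 = 3 (the new accept is not ε-reachable since no branch accepts ε)
  (p | s)s → same as the first factor's closure: |ε-closure| = 3
  ((p | s)s)* → new start has ε-edges to the inner start and to the new accept, so |ε-closure| = 2 + 3 = 5

5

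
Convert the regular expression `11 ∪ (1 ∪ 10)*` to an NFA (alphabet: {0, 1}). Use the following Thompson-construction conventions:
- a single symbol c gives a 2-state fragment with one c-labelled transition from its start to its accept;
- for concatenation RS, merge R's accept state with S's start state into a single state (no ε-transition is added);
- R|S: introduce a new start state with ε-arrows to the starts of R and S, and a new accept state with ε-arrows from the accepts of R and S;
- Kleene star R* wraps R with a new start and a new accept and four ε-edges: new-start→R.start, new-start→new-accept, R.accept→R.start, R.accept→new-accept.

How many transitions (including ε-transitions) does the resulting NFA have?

Recursing over subexpressions:
Each of the 5 symbol leaves contributes 1 transition (1 symbol, 0 ε).
  11 = 2 transitions (2 symbol, 0 ε)
  10 = 2 transitions (2 symbol, 0 ε)
  1 ∪ 10 = 7 transitions (3 symbol, 4 ε)
  (1 ∪ 10)* = 11 transitions (3 symbol, 8 ε)
  11 ∪ (1 ∪ 10)* = 17 transitions (5 symbol, 12 ε)

17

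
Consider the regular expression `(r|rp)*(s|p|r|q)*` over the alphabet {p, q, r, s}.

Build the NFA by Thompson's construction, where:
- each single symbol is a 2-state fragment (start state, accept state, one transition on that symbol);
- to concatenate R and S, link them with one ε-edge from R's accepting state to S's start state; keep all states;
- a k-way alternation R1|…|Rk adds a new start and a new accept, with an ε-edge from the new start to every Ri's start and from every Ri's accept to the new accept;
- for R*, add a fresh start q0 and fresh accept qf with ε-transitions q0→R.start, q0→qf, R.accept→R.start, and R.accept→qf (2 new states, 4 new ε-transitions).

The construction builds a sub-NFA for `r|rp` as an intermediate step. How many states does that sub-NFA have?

Fragment for `r|rp`:
Each of the 3 symbol leaves contributes a 2-state fragment.
  rp → 4 states
  r|rp → 8 states

8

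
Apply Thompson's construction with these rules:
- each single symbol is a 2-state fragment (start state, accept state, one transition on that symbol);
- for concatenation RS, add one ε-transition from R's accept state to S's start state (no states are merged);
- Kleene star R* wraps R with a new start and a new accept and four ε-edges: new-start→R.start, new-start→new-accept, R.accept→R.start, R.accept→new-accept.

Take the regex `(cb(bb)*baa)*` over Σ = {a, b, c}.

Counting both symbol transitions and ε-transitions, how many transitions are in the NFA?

21

By structural recursion:
Each of the 7 symbol leaves contributes 1 transition (1 symbol, 0 ε).
  bb = 3 transitions (2 symbol, 1 ε)
  (bb)* = 7 transitions (2 symbol, 5 ε)
  cb(bb)*baa = 17 transitions (7 symbol, 10 ε)
  (cb(bb)*baa)* = 21 transitions (7 symbol, 14 ε)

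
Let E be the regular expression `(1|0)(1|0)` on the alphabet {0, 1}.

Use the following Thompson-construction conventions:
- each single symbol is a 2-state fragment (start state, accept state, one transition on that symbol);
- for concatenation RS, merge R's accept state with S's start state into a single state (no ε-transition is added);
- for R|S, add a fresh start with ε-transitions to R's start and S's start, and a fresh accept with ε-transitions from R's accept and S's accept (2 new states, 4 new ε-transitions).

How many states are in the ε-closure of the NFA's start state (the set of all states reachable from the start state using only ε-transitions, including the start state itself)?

Let C(F) = |ε-closure(F.start)| within fragment F, and note whether F accepts ε. Symbol fragments have C = 1 and do not accept ε. Then:
  1|0 — new start ε-reaches every alternative's start; none of them accept ε, so the new accept is not reached: C = 1 + 1 + 1 = 3
  1|0 — new start ε-reaches every alternative's start; none of them accept ε, so the new accept is not reached: C = 1 + 1 + 1 = 3
  (1|0)(1|0) — C equals the left operand's closure size = 3 (its accept is not ε-reachable, so the closure stops there)

3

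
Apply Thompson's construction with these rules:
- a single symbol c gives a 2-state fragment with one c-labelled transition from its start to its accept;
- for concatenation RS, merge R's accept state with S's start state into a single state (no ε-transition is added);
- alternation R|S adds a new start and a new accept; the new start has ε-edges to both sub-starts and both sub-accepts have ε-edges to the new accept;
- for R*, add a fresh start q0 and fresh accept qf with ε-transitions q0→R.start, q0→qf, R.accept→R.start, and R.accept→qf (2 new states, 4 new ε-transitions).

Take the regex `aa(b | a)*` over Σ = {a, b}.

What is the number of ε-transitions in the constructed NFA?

8

Building bottom-up:
Each of the 4 symbol leaves contributes 0 ε-transitions.
  b | a — 4 ε-transitions
  (b | a)* — 8 ε-transitions
  aa(b | a)* — 8 ε-transitions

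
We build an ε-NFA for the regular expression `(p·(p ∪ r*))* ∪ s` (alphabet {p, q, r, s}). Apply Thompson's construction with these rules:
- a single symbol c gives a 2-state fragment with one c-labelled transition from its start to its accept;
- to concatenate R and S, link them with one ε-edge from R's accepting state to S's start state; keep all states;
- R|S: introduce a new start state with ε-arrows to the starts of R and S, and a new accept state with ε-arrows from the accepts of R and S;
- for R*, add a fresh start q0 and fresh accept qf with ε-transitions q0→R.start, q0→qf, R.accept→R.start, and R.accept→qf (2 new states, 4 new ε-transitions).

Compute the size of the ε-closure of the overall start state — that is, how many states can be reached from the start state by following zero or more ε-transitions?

Work bottom-up. For each fragment F, track |ε-closure(F.start)| and whether F's accept lies in that closure (i.e. whether F accepts ε). A single-symbol fragment has closure size 1 and does not accept ε.
  r* — |ε-closure| = 1 (new start) + 1 (body) + 1 (new accept) = 3
  p ∪ r* — new start ε-reaches every alternative's start; at least one alternative accepts ε, so the union's new accept is reached too: |ε-closure| = 1 + 1 + 3 + 1 = 6
  p·(p ∪ r*) — |ε-closure| equals the left operand's closure size = 1 (its accept is not ε-reachable, so the closure stops there)
  (p·(p ∪ r*))* — the star's fresh start ε-reaches both the body's start and the fresh accept: |ε-closure| = 2 + 1 = 3
  (p·(p ∪ r*))* ∪ s — new start ε-reaches every alternative's start; at least one alternative accepts ε, so the union's new accept is reached too: |ε-closure| = 1 + 3 + 1 + 1 = 6

6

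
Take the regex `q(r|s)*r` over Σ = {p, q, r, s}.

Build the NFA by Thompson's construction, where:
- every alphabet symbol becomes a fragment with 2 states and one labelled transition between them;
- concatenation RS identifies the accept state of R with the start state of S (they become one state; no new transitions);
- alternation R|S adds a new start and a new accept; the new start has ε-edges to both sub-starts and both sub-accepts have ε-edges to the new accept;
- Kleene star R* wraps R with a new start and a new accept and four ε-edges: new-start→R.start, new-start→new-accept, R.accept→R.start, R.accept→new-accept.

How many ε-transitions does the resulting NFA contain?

8

By structural recursion:
Each of the 4 symbol leaves contributes 0 ε-transitions.
  r|s — 4 ε-transitions
  (r|s)* — 8 ε-transitions
  q(r|s)*r — 8 ε-transitions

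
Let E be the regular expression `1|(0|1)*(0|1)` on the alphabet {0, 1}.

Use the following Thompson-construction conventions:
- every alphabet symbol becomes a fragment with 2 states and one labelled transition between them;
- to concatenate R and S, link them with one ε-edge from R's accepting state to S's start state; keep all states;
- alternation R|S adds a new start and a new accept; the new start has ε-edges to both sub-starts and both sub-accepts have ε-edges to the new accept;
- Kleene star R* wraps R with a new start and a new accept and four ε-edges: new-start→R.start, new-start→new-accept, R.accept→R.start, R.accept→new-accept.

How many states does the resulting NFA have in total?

Building bottom-up:
Each of the 5 symbol leaves contributes a 2-state fragment.
  0|1 → 6 states
  (0|1)* → 8 states
  0|1 → 6 states
  (0|1)*(0|1) → 14 states
  1|(0|1)*(0|1) → 18 states

18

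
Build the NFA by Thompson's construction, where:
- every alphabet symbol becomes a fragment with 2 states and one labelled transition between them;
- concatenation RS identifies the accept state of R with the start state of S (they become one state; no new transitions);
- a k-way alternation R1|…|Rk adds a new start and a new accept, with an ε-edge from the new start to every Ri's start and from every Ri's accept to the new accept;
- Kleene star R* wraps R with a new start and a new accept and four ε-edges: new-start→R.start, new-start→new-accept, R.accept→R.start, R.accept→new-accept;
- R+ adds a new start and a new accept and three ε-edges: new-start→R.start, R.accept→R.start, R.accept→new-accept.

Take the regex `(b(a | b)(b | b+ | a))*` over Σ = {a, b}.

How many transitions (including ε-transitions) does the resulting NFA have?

23

Recursing over subexpressions:
Each of the 6 symbol leaves contributes 1 transition (1 symbol, 0 ε).
  a | b — 6 transitions (2 symbol, 4 ε)
  b+ — 4 transitions (1 symbol, 3 ε)
  b | b+ | a — 12 transitions (3 symbol, 9 ε)
  b(a | b)(b | b+ | a) — 19 transitions (6 symbol, 13 ε)
  (b(a | b)(b | b+ | a))* — 23 transitions (6 symbol, 17 ε)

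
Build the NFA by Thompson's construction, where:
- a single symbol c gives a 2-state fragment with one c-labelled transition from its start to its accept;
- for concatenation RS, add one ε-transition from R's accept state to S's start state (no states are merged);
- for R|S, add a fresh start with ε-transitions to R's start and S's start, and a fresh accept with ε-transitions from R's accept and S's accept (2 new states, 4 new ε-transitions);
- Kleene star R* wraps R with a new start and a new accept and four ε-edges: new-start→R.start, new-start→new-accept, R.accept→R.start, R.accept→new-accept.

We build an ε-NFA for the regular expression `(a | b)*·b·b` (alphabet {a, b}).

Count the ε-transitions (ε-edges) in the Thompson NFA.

10

Building bottom-up:
Each of the 4 symbol leaves contributes 0 ε-transitions.
  a | b : 4 ε-transitions
  (a | b)* : 8 ε-transitions
  (a | b)*·b·b : 10 ε-transitions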